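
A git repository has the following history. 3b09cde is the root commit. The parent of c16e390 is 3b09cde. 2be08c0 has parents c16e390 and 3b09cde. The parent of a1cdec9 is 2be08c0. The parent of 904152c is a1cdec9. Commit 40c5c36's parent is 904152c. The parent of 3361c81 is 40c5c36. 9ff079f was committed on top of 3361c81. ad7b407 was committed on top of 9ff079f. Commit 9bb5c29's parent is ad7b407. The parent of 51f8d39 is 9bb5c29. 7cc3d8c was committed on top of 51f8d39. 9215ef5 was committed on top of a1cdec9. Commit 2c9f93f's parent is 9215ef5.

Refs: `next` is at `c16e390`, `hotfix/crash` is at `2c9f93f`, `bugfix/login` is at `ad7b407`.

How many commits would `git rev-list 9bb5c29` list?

Walking parent pointers from 9bb5c29: reachable set = {2be08c0, 3361c81, 3b09cde, 40c5c36, 904152c, 9bb5c29, 9ff079f, a1cdec9, ad7b407, c16e390}.
That is 10 commits.

10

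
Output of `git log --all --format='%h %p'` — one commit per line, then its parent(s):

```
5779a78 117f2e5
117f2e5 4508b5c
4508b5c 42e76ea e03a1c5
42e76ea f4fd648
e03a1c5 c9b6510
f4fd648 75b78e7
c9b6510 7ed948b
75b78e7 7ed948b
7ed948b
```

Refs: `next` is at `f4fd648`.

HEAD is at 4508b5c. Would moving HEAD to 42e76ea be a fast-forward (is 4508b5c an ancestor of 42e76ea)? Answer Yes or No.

A fast-forward from 4508b5c to 42e76ea is possible iff 4508b5c is an ancestor of 42e76ea.
Ancestors of 42e76ea: {42e76ea, 75b78e7, 7ed948b, f4fd648}.
4508b5c is not among them, so fast-forward is not possible.

No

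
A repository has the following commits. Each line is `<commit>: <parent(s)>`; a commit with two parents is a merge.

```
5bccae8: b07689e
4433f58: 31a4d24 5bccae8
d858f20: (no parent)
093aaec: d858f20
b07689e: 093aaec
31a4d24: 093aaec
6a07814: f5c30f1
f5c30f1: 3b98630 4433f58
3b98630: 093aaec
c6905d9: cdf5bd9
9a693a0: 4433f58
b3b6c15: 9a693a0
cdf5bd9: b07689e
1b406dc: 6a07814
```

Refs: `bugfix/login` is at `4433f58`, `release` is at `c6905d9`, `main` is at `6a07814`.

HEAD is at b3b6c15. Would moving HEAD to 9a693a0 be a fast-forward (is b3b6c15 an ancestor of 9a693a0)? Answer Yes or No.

A fast-forward from b3b6c15 to 9a693a0 is possible iff b3b6c15 is an ancestor of 9a693a0.
Ancestors of 9a693a0: {093aaec, 31a4d24, 4433f58, 5bccae8, 9a693a0, b07689e, d858f20}.
b3b6c15 is not among them, so fast-forward is not possible.

No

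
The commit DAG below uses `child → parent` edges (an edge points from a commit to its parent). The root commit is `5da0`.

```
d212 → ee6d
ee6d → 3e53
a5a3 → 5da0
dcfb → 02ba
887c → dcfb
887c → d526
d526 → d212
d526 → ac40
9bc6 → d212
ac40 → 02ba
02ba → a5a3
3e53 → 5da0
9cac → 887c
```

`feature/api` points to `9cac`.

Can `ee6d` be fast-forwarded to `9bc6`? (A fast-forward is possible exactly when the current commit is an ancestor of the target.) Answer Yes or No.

Yes

A fast-forward from ee6d to 9bc6 is possible iff ee6d is an ancestor of 9bc6.
Ancestors of 9bc6: {3e53, 5da0, 9bc6, d212, ee6d}.
ee6d is among them, so fast-forward is possible.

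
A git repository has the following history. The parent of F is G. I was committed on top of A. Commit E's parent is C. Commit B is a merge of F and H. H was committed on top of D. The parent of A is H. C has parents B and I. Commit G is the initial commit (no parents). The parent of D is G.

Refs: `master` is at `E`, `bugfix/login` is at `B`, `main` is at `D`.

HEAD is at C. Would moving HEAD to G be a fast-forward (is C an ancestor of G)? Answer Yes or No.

No

A fast-forward from C to G is possible iff C is an ancestor of G.
Ancestors of G: {G}.
C is not among them, so fast-forward is not possible.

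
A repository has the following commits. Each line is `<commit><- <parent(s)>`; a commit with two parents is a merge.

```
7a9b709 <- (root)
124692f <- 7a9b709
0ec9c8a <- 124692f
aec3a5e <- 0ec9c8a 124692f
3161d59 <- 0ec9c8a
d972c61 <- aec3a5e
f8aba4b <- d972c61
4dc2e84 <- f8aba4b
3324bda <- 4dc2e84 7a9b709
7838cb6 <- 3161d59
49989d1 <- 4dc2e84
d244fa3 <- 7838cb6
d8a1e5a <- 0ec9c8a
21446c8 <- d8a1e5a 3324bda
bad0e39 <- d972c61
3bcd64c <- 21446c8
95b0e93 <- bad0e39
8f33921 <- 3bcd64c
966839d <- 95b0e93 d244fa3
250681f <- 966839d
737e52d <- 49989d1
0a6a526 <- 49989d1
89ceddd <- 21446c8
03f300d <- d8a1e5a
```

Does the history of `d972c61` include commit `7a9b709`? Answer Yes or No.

Ancestors of d972c61 (commits reachable by following parents): {0ec9c8a, 124692f, 7a9b709, aec3a5e, d972c61}.
7a9b709 is in that set, so it is an ancestor of d972c61.

Yes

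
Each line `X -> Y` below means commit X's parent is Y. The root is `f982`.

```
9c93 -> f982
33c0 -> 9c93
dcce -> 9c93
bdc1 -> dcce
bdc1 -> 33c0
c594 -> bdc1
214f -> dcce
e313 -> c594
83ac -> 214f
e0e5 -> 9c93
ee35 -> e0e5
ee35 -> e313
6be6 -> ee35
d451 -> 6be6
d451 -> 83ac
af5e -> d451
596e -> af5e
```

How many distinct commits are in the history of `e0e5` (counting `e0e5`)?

Walking parent pointers from e0e5: reachable set = {9c93, e0e5, f982}.
That is 3 commits.

3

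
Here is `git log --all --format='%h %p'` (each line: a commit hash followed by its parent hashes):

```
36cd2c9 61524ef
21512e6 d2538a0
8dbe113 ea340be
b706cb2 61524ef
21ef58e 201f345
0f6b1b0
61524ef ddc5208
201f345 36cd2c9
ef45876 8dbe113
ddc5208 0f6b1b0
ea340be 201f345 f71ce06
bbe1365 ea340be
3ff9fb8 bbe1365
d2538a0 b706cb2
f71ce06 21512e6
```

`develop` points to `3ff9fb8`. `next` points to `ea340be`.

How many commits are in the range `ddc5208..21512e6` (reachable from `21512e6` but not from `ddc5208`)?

Reachable from 21512e6: {0f6b1b0, 21512e6, 61524ef, b706cb2, d2538a0, ddc5208}.
Reachable from ddc5208: {0f6b1b0, ddc5208}.
In 21512e6's history but not ddc5208's: {21512e6, 61524ef, b706cb2, d2538a0} — 4 commits.

4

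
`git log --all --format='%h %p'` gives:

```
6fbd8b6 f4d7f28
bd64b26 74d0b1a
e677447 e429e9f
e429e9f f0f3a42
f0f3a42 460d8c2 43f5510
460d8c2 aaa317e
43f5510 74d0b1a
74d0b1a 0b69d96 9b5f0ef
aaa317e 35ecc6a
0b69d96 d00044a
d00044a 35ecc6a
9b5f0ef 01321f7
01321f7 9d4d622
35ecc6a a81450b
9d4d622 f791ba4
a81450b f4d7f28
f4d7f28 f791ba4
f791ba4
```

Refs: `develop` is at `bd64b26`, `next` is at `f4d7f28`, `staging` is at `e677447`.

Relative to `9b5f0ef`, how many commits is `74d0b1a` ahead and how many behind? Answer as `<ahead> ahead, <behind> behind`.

Reachable from 74d0b1a: {01321f7, 0b69d96, 35ecc6a, 74d0b1a, 9b5f0ef, 9d4d622, a81450b, d00044a, f4d7f28, f791ba4}.
Reachable from 9b5f0ef: {01321f7, 9b5f0ef, 9d4d622, f791ba4}.
Only in 74d0b1a's history (ahead): {0b69d96, 35ecc6a, 74d0b1a, a81450b, d00044a, f4d7f28} — 6.
Only in 9b5f0ef's history (behind): {} — 0.

6 ahead, 0 behind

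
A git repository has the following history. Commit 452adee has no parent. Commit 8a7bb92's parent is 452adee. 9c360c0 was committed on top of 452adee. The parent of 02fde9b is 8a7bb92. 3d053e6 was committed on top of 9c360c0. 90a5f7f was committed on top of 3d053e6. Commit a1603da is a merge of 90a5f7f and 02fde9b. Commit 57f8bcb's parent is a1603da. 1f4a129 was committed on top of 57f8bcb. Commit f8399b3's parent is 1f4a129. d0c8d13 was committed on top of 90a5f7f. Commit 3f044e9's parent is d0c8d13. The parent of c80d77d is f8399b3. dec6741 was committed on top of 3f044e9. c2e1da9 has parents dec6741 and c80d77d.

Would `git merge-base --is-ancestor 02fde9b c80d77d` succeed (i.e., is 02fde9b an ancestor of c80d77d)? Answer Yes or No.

Ancestors of c80d77d (commits reachable by following parents): {02fde9b, 1f4a129, 3d053e6, 452adee, 57f8bcb, 8a7bb92, 90a5f7f, 9c360c0, a1603da, c80d77d, f8399b3}.
02fde9b is in that set, so it is an ancestor of c80d77d.

Yes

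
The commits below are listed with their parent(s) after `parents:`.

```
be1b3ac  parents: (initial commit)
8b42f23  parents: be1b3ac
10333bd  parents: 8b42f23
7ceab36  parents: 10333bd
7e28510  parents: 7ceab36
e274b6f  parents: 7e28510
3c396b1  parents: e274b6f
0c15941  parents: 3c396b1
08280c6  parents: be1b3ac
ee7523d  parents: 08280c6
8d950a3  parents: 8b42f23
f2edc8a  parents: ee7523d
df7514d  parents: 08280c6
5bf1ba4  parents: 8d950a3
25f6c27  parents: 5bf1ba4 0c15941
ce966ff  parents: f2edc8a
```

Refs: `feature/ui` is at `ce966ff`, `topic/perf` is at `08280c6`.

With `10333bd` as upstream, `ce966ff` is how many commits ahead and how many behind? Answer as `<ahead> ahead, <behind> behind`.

Reachable from ce966ff: {08280c6, be1b3ac, ce966ff, ee7523d, f2edc8a}.
Reachable from 10333bd: {10333bd, 8b42f23, be1b3ac}.
Only in ce966ff's history (ahead): {08280c6, ce966ff, ee7523d, f2edc8a} — 4.
Only in 10333bd's history (behind): {10333bd, 8b42f23} — 2.

4 ahead, 2 behind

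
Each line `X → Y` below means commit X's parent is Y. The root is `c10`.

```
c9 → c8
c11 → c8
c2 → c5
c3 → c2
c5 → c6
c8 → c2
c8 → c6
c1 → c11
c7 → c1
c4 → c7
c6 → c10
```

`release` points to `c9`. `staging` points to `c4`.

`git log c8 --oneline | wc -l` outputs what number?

Walking parent pointers from c8: reachable set = {c10, c2, c5, c6, c8}.
That is 5 commits.

5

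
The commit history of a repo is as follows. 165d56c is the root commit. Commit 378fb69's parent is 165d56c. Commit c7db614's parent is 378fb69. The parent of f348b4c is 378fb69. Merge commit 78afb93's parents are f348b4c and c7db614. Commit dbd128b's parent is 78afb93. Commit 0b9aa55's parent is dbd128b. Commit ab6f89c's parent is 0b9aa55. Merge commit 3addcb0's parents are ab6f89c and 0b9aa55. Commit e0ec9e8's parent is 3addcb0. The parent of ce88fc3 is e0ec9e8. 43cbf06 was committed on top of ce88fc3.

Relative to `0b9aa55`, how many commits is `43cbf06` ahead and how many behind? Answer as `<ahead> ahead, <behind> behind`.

5 ahead, 0 behind

Reachable from 43cbf06: {0b9aa55, 165d56c, 378fb69, 3addcb0, 43cbf06, 78afb93, ab6f89c, c7db614, ce88fc3, dbd128b, e0ec9e8, f348b4c}.
Reachable from 0b9aa55: {0b9aa55, 165d56c, 378fb69, 78afb93, c7db614, dbd128b, f348b4c}.
Only in 43cbf06's history (ahead): {3addcb0, 43cbf06, ab6f89c, ce88fc3, e0ec9e8} — 5.
Only in 0b9aa55's history (behind): {} — 0.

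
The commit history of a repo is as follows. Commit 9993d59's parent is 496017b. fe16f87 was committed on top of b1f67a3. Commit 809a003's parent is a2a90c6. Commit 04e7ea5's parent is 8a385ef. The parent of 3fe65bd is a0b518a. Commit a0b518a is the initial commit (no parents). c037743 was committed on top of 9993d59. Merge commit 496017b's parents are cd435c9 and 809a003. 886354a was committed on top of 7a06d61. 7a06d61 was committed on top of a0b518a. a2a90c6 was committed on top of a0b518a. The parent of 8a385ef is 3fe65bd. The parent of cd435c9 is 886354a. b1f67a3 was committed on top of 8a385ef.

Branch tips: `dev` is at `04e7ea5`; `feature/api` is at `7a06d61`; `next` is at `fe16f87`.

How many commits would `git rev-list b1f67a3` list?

Walking parent pointers from b1f67a3: reachable set = {3fe65bd, 8a385ef, a0b518a, b1f67a3}.
That is 4 commits.

4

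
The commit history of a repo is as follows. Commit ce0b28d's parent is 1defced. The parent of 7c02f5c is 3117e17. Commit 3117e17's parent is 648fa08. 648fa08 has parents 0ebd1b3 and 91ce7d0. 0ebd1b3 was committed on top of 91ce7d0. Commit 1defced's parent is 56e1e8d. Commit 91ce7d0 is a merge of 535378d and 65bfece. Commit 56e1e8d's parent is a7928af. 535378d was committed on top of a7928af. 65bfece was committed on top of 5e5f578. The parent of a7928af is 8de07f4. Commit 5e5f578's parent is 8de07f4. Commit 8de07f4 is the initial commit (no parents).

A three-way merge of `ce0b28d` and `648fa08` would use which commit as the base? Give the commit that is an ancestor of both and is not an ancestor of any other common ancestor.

a7928af

Ancestors of ce0b28d: {1defced, 56e1e8d, 8de07f4, a7928af, ce0b28d}.
Ancestors of 648fa08: {0ebd1b3, 535378d, 5e5f578, 648fa08, 65bfece, 8de07f4, 91ce7d0, a7928af}.
Common ancestors: {8de07f4, a7928af}.
Among these, a7928af is not an ancestor of any other common ancestor — it is the merge base.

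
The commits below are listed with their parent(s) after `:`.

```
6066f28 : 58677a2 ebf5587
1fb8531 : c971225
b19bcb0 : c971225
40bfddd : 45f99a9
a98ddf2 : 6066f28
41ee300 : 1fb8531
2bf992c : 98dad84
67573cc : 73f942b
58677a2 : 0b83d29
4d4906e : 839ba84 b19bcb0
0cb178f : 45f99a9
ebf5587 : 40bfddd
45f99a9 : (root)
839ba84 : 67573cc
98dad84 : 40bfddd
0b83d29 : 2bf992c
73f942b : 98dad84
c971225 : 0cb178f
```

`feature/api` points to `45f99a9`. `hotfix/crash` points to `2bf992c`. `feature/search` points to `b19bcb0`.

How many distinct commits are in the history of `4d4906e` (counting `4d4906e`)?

Walking parent pointers from 4d4906e: reachable set = {0cb178f, 40bfddd, 45f99a9, 4d4906e, 67573cc, 73f942b, 839ba84, 98dad84, b19bcb0, c971225}.
That is 10 commits.

10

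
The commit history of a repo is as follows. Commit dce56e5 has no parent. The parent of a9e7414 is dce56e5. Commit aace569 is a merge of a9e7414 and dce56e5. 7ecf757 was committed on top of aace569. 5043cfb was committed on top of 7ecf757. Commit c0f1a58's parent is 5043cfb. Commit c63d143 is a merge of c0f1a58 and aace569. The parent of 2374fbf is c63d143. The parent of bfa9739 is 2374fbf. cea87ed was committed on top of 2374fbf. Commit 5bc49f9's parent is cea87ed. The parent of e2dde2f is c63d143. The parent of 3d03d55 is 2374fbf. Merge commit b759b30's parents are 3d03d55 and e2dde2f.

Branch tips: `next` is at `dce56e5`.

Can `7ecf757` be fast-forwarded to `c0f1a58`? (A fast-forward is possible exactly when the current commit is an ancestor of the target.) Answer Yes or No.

Yes

A fast-forward from 7ecf757 to c0f1a58 is possible iff 7ecf757 is an ancestor of c0f1a58.
Ancestors of c0f1a58: {5043cfb, 7ecf757, a9e7414, aace569, c0f1a58, dce56e5}.
7ecf757 is among them, so fast-forward is possible.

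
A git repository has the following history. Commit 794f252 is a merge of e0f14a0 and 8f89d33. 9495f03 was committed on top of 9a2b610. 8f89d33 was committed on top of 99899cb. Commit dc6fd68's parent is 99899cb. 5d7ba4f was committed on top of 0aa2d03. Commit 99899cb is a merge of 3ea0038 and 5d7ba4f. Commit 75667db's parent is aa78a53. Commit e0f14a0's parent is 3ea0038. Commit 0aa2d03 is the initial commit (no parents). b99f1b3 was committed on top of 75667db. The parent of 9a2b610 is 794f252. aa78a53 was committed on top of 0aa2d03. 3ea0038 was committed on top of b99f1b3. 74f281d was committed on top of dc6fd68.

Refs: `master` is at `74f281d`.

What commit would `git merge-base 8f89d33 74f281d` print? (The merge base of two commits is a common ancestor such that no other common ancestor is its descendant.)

99899cb

Ancestors of 8f89d33: {0aa2d03, 3ea0038, 5d7ba4f, 75667db, 8f89d33, 99899cb, aa78a53, b99f1b3}.
Ancestors of 74f281d: {0aa2d03, 3ea0038, 5d7ba4f, 74f281d, 75667db, 99899cb, aa78a53, b99f1b3, dc6fd68}.
Common ancestors: {0aa2d03, 3ea0038, 5d7ba4f, 75667db, 99899cb, aa78a53, b99f1b3}.
Among these, 99899cb is not an ancestor of any other common ancestor — it is the merge base.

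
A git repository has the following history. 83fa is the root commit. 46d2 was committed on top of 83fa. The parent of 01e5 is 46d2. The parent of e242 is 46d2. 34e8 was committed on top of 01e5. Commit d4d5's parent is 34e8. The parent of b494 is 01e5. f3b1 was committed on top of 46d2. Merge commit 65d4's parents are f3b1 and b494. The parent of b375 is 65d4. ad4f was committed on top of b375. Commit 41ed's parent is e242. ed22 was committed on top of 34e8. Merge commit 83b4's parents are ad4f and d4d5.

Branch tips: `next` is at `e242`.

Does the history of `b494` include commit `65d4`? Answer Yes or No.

Ancestors of b494: {01e5, 46d2, 83fa, b494}.
65d4 is not in that set, so it is not an ancestor of b494.

No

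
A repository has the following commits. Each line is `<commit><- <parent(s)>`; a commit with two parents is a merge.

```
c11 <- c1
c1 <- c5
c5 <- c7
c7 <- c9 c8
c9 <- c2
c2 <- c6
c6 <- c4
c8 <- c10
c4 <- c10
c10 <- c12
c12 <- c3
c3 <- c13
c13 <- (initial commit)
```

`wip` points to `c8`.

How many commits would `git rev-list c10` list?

4

Walking parent pointers from c10: reachable set = {c10, c12, c13, c3}.
That is 4 commits.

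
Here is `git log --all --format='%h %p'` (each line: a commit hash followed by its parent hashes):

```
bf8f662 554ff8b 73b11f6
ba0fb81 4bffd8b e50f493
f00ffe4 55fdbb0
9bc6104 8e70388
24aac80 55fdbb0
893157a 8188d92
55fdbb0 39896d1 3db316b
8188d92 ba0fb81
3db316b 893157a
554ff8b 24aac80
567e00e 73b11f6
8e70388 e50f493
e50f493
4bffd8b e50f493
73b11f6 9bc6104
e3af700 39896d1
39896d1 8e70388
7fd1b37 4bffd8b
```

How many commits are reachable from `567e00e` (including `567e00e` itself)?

Walking parent pointers from 567e00e: reachable set = {567e00e, 73b11f6, 8e70388, 9bc6104, e50f493}.
That is 5 commits.

5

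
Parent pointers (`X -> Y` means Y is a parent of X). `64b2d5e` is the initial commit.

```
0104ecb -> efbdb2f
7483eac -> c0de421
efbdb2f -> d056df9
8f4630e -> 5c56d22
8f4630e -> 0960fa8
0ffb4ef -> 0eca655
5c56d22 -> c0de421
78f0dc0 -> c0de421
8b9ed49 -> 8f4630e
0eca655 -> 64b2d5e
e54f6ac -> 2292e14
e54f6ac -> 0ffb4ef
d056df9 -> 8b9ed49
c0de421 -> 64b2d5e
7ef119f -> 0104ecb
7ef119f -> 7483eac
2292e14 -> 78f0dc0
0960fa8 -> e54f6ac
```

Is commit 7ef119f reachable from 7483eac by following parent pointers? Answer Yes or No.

No

Ancestors of 7483eac: {64b2d5e, 7483eac, c0de421}.
7ef119f is not in that set, so it is not an ancestor of 7483eac.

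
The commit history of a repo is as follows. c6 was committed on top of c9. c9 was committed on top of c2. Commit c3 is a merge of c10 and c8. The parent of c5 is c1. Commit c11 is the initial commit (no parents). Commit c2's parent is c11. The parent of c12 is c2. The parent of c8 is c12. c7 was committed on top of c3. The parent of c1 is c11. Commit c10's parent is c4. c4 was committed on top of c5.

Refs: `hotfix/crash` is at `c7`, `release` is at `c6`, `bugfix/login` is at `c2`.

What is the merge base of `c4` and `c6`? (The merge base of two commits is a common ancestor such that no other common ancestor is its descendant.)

c11

Ancestors of c4: {c1, c11, c4, c5}.
Ancestors of c6: {c11, c2, c6, c9}.
Common ancestors: {c11}.
The only common ancestor is c11, so it is the merge base.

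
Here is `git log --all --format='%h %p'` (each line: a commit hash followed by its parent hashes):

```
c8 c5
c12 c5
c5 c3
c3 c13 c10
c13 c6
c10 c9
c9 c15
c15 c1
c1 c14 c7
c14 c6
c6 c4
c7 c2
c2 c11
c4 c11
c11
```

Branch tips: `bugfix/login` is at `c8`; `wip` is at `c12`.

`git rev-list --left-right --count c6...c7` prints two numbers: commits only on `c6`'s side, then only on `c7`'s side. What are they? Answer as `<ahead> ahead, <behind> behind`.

Reachable from c6: {c11, c4, c6}.
Reachable from c7: {c11, c2, c7}.
Only in c6's history (ahead): {c4, c6} — 2.
Only in c7's history (behind): {c2, c7} — 2.

2 ahead, 2 behind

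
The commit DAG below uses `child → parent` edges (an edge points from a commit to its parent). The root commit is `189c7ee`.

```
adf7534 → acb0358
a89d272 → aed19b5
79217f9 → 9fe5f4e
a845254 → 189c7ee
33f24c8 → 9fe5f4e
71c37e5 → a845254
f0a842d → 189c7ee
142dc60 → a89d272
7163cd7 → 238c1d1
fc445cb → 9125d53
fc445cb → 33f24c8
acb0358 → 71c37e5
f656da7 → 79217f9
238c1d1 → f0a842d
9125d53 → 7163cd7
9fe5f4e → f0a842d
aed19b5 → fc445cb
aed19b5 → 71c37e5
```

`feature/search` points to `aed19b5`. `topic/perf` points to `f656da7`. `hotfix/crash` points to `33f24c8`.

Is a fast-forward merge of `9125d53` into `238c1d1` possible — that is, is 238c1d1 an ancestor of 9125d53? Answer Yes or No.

A fast-forward from 238c1d1 to 9125d53 is possible iff 238c1d1 is an ancestor of 9125d53.
Ancestors of 9125d53: {189c7ee, 238c1d1, 7163cd7, 9125d53, f0a842d}.
238c1d1 is among them, so fast-forward is possible.

Yes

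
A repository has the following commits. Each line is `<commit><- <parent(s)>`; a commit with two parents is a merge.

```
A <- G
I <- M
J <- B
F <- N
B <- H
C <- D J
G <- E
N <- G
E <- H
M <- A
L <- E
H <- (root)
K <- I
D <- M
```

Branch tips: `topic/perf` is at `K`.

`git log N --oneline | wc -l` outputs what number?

4

Walking parent pointers from N: reachable set = {E, G, H, N}.
That is 4 commits.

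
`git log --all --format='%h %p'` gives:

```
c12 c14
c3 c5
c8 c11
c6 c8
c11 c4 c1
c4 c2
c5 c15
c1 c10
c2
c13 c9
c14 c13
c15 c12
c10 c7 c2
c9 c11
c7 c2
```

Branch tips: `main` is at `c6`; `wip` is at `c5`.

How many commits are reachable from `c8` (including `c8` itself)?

Walking parent pointers from c8: reachable set = {c1, c10, c11, c2, c4, c7, c8}.
That is 7 commits.

7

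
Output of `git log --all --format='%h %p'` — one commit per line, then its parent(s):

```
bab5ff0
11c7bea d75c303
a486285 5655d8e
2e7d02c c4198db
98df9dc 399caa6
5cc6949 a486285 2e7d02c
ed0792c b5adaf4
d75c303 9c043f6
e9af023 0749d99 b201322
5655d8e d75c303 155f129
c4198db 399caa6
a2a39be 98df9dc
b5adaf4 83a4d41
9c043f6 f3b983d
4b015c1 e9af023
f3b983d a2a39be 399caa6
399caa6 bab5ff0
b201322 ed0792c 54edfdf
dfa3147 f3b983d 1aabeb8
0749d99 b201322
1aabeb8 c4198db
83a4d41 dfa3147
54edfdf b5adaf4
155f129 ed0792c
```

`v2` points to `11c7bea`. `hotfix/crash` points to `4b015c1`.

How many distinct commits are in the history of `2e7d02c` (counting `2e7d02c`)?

Walking parent pointers from 2e7d02c: reachable set = {2e7d02c, 399caa6, bab5ff0, c4198db}.
That is 4 commits.

4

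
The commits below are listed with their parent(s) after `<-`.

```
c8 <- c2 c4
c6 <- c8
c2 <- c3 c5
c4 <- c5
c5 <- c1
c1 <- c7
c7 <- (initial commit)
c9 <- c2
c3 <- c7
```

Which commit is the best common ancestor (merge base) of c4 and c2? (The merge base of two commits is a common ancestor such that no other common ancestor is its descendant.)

c5

Ancestors of c4: {c1, c4, c5, c7}.
Ancestors of c2: {c1, c2, c3, c5, c7}.
Common ancestors: {c1, c5, c7}.
Among these, c5 is not an ancestor of any other common ancestor — it is the merge base.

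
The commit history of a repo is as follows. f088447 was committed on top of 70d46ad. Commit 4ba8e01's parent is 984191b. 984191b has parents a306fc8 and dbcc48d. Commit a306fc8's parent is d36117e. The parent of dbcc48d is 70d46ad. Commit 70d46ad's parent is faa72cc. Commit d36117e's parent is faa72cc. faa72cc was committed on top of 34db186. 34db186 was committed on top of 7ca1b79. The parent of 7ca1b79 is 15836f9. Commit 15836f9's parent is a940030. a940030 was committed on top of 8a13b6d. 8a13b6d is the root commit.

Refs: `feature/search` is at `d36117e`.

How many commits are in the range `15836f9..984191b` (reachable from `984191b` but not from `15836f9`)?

Reachable from 984191b: {15836f9, 34db186, 70d46ad, 7ca1b79, 8a13b6d, 984191b, a306fc8, a940030, d36117e, dbcc48d, faa72cc}.
Reachable from 15836f9: {15836f9, 8a13b6d, a940030}.
In 984191b's history but not 15836f9's: {34db186, 70d46ad, 7ca1b79, 984191b, a306fc8, d36117e, dbcc48d, faa72cc} — 8 commits.

8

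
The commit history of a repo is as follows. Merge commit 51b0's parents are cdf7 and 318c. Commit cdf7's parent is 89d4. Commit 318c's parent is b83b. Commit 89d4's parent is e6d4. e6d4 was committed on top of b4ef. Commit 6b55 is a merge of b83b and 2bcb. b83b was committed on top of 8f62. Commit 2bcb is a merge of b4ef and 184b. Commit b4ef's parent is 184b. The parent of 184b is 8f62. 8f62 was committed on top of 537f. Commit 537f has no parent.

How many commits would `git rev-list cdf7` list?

Walking parent pointers from cdf7: reachable set = {184b, 537f, 89d4, 8f62, b4ef, cdf7, e6d4}.
That is 7 commits.

7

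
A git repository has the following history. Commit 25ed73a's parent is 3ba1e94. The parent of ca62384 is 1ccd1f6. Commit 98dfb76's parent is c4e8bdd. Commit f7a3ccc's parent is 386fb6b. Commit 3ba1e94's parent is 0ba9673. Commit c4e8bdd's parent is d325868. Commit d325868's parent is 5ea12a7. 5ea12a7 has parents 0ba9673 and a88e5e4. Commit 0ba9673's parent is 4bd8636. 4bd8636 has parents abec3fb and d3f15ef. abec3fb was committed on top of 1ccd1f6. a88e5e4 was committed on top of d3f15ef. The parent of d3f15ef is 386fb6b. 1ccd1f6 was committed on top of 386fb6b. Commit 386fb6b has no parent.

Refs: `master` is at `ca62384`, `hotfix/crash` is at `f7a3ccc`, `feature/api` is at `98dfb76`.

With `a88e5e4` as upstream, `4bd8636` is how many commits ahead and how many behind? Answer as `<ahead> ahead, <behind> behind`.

Reachable from 4bd8636: {1ccd1f6, 386fb6b, 4bd8636, abec3fb, d3f15ef}.
Reachable from a88e5e4: {386fb6b, a88e5e4, d3f15ef}.
Only in 4bd8636's history (ahead): {1ccd1f6, 4bd8636, abec3fb} — 3.
Only in a88e5e4's history (behind): {a88e5e4} — 1.

3 ahead, 1 behind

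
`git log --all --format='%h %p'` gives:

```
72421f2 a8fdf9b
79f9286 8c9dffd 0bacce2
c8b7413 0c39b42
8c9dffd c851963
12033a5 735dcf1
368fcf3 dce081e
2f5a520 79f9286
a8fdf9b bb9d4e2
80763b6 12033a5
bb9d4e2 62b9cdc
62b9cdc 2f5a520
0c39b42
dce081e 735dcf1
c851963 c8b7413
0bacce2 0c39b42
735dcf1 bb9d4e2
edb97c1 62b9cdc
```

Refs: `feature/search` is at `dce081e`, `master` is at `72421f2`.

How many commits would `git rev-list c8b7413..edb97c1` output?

7

Reachable from edb97c1: {0bacce2, 0c39b42, 2f5a520, 62b9cdc, 79f9286, 8c9dffd, c851963, c8b7413, edb97c1}.
Reachable from c8b7413: {0c39b42, c8b7413}.
In edb97c1's history but not c8b7413's: {0bacce2, 2f5a520, 62b9cdc, 79f9286, 8c9dffd, c851963, edb97c1} — 7 commits.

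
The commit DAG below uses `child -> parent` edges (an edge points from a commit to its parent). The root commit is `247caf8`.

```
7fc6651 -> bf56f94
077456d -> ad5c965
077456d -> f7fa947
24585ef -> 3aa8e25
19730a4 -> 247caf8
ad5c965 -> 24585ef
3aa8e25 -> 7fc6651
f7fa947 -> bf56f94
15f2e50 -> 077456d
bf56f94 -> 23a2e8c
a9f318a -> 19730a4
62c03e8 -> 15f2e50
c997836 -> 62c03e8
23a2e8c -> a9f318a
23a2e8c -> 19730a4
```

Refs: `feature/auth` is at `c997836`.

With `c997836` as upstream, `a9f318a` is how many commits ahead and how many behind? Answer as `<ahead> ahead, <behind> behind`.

Reachable from a9f318a: {19730a4, 247caf8, a9f318a}.
Reachable from c997836: {077456d, 15f2e50, 19730a4, 23a2e8c, 24585ef, 247caf8, 3aa8e25, 62c03e8, 7fc6651, a9f318a, ad5c965, bf56f94, c997836, f7fa947}.
Only in a9f318a's history (ahead): {} — 0.
Only in c997836's history (behind): {077456d, 15f2e50, 23a2e8c, 24585ef, 3aa8e25, 62c03e8, 7fc6651, ad5c965, bf56f94, c997836, f7fa947} — 11.

0 ahead, 11 behind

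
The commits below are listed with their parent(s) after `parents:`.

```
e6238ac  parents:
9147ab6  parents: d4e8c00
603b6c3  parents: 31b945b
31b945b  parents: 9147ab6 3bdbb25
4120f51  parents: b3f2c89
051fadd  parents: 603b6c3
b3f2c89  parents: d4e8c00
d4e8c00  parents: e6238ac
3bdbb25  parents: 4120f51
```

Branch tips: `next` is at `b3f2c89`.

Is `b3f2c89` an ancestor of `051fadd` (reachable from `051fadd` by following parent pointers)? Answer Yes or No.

Yes

Ancestors of 051fadd (commits reachable by following parents): {051fadd, 31b945b, 3bdbb25, 4120f51, 603b6c3, 9147ab6, b3f2c89, d4e8c00, e6238ac}.
b3f2c89 is in that set, so it is an ancestor of 051fadd.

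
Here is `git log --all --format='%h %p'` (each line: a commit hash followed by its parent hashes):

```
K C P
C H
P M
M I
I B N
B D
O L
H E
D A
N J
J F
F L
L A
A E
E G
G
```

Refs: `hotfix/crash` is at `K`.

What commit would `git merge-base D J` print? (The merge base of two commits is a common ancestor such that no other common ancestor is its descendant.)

Ancestors of D: {A, D, E, G}.
Ancestors of J: {A, E, F, G, J, L}.
Common ancestors: {A, E, G}.
Among these, A is not an ancestor of any other common ancestor — it is the merge base.

A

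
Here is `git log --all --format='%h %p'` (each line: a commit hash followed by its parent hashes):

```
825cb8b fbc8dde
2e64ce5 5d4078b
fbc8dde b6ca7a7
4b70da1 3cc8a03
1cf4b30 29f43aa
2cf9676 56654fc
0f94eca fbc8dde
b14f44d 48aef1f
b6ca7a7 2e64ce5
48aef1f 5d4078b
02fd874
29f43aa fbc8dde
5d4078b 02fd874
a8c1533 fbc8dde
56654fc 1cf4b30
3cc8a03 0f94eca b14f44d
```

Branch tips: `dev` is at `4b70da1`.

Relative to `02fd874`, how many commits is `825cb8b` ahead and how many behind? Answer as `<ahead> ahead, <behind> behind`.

Reachable from 825cb8b: {02fd874, 2e64ce5, 5d4078b, 825cb8b, b6ca7a7, fbc8dde}.
Reachable from 02fd874: {02fd874}.
Only in 825cb8b's history (ahead): {2e64ce5, 5d4078b, 825cb8b, b6ca7a7, fbc8dde} — 5.
Only in 02fd874's history (behind): {} — 0.

5 ahead, 0 behind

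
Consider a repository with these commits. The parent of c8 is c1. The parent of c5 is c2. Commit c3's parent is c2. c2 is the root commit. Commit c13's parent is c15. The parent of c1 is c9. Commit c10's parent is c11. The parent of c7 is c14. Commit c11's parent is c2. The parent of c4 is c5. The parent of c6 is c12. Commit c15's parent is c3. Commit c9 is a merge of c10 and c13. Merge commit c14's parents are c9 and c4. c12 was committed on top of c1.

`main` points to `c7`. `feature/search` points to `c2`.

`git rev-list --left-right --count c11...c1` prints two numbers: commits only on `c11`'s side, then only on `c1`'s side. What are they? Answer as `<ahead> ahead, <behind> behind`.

Reachable from c11: {c11, c2}.
Reachable from c1: {c1, c10, c11, c13, c15, c2, c3, c9}.
Only in c11's history (ahead): {} — 0.
Only in c1's history (behind): {c1, c10, c13, c15, c3, c9} — 6.

0 ahead, 6 behind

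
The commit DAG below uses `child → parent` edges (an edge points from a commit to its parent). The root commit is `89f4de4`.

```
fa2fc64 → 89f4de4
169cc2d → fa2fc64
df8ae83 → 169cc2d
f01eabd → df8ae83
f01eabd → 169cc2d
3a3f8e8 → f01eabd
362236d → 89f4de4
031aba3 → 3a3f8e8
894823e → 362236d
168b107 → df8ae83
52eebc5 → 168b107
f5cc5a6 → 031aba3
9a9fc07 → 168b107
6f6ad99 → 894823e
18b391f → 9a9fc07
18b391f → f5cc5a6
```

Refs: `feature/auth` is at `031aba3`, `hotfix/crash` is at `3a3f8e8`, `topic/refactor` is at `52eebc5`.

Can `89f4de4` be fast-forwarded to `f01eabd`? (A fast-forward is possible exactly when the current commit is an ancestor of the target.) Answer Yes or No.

Yes

A fast-forward from 89f4de4 to f01eabd is possible iff 89f4de4 is an ancestor of f01eabd.
Ancestors of f01eabd: {169cc2d, 89f4de4, df8ae83, f01eabd, fa2fc64}.
89f4de4 is among them, so fast-forward is possible.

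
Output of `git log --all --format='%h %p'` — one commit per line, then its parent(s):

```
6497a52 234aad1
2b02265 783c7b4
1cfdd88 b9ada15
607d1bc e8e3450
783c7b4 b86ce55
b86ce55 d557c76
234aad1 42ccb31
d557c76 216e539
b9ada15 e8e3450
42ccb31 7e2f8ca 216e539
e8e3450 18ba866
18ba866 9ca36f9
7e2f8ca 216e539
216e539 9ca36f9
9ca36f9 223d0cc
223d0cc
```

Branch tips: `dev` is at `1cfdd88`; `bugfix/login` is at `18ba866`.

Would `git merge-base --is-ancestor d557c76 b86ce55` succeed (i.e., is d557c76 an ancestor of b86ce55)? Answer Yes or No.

Ancestors of b86ce55 (commits reachable by following parents): {216e539, 223d0cc, 9ca36f9, b86ce55, d557c76}.
d557c76 is in that set, so it is an ancestor of b86ce55.

Yes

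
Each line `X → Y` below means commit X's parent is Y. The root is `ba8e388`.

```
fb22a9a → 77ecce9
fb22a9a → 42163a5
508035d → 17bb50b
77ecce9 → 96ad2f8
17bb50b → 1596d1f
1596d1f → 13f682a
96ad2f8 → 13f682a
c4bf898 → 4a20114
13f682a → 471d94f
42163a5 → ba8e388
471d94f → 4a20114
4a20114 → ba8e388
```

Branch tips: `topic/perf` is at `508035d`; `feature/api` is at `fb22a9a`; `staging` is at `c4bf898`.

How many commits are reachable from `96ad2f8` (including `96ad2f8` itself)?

5

Walking parent pointers from 96ad2f8: reachable set = {13f682a, 471d94f, 4a20114, 96ad2f8, ba8e388}.
That is 5 commits.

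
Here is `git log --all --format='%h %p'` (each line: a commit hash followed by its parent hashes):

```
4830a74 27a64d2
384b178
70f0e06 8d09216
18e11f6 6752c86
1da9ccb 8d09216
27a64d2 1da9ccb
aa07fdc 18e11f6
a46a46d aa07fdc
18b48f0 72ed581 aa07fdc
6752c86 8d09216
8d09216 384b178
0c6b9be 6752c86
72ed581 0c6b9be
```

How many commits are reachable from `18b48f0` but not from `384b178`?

Reachable from 18b48f0: {0c6b9be, 18b48f0, 18e11f6, 384b178, 6752c86, 72ed581, 8d09216, aa07fdc}.
Reachable from 384b178: {384b178}.
In 18b48f0's history but not 384b178's: {0c6b9be, 18b48f0, 18e11f6, 6752c86, 72ed581, 8d09216, aa07fdc} — 7 commits.

7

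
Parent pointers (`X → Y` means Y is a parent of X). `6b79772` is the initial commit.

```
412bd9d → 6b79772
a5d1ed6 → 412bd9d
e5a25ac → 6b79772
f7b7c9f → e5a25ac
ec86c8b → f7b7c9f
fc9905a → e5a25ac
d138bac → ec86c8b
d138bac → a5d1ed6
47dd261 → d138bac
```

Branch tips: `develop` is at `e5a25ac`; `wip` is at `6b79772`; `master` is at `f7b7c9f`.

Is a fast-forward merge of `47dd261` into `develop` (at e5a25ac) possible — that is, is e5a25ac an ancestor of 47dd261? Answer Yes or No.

A fast-forward from e5a25ac to 47dd261 is possible iff e5a25ac is an ancestor of 47dd261.
Ancestors of 47dd261: {412bd9d, 47dd261, 6b79772, a5d1ed6, d138bac, e5a25ac, ec86c8b, f7b7c9f}.
e5a25ac is among them, so fast-forward is possible.

Yes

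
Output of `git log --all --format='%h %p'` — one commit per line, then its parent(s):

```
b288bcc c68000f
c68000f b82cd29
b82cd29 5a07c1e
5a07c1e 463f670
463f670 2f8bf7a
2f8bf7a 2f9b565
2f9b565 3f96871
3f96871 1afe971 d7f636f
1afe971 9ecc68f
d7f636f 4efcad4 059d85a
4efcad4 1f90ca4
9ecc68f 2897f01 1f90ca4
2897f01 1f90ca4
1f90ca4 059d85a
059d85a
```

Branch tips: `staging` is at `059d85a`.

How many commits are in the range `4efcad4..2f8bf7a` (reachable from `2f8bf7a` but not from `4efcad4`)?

Reachable from 2f8bf7a: {059d85a, 1afe971, 1f90ca4, 2897f01, 2f8bf7a, 2f9b565, 3f96871, 4efcad4, 9ecc68f, d7f636f}.
Reachable from 4efcad4: {059d85a, 1f90ca4, 4efcad4}.
In 2f8bf7a's history but not 4efcad4's: {1afe971, 2897f01, 2f8bf7a, 2f9b565, 3f96871, 9ecc68f, d7f636f} — 7 commits.

7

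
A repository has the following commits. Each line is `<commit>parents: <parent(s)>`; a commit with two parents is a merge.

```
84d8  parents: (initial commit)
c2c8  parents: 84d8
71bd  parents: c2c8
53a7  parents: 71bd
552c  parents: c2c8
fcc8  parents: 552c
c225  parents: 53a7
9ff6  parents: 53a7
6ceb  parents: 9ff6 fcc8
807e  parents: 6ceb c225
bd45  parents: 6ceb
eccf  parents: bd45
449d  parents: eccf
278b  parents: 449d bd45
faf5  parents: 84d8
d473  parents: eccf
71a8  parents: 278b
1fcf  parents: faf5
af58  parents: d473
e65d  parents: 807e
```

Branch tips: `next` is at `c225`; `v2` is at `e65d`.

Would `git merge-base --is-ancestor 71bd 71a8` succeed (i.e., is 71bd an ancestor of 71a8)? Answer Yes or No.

Ancestors of 71a8 (commits reachable by following parents): {278b, 449d, 53a7, 552c, 6ceb, 71a8, 71bd, 84d8, 9ff6, bd45, c2c8, eccf, fcc8}.
71bd is in that set, so it is an ancestor of 71a8.

Yes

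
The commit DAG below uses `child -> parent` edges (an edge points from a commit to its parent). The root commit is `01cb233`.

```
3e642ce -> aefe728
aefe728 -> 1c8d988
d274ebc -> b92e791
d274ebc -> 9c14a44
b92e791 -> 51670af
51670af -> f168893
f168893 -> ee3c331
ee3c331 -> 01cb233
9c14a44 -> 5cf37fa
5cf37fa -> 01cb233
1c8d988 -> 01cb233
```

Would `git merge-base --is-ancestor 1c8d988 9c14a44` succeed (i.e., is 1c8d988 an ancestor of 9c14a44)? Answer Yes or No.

Ancestors of 9c14a44: {01cb233, 5cf37fa, 9c14a44}.
1c8d988 is not in that set, so it is not an ancestor of 9c14a44.

No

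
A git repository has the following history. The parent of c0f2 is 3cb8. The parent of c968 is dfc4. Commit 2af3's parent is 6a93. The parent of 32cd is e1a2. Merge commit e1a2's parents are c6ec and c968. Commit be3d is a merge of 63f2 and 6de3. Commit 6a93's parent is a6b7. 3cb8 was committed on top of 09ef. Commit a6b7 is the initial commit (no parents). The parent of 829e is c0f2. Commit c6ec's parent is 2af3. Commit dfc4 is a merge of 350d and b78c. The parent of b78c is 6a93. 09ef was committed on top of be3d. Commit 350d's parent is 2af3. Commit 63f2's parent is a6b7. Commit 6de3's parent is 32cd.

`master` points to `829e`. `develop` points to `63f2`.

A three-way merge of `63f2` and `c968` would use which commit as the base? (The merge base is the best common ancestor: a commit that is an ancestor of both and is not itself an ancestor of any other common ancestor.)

Ancestors of 63f2: {63f2, a6b7}.
Ancestors of c968: {2af3, 350d, 6a93, a6b7, b78c, c968, dfc4}.
Common ancestors: {a6b7}.
The only common ancestor is a6b7, so it is the merge base.

a6b7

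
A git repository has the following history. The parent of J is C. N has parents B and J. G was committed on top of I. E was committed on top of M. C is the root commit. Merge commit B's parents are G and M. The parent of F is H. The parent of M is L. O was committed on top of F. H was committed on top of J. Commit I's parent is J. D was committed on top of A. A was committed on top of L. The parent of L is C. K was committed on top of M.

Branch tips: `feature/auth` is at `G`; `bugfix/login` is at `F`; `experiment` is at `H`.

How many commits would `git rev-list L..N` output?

Reachable from N: {B, C, G, I, J, L, M, N}.
Reachable from L: {C, L}.
In N's history but not L's: {B, G, I, J, M, N} — 6 commits.

6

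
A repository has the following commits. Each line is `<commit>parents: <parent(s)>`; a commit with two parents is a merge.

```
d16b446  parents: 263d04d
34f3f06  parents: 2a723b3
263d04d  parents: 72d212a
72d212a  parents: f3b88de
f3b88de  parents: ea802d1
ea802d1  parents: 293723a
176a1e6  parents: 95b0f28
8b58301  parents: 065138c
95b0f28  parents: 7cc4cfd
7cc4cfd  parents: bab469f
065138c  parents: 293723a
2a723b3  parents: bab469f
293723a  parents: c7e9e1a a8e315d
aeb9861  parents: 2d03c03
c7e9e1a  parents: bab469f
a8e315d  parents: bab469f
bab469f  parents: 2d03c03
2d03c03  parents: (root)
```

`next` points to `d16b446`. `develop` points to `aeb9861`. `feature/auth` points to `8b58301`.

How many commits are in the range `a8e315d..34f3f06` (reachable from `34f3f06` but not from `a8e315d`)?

2

Reachable from 34f3f06: {2a723b3, 2d03c03, 34f3f06, bab469f}.
Reachable from a8e315d: {2d03c03, a8e315d, bab469f}.
In 34f3f06's history but not a8e315d's: {2a723b3, 34f3f06} — 2 commits.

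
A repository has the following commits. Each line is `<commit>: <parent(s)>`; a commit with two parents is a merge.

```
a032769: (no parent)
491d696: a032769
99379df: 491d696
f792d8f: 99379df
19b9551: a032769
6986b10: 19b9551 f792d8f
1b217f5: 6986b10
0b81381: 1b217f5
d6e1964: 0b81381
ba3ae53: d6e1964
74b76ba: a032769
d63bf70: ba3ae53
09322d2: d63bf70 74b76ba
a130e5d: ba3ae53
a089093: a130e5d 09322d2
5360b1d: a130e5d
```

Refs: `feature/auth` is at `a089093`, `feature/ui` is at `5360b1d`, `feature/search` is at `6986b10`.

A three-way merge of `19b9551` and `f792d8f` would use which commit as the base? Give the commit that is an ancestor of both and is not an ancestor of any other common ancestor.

Ancestors of 19b9551: {19b9551, a032769}.
Ancestors of f792d8f: {491d696, 99379df, a032769, f792d8f}.
Common ancestors: {a032769}.
The only common ancestor is a032769, so it is the merge base.

a032769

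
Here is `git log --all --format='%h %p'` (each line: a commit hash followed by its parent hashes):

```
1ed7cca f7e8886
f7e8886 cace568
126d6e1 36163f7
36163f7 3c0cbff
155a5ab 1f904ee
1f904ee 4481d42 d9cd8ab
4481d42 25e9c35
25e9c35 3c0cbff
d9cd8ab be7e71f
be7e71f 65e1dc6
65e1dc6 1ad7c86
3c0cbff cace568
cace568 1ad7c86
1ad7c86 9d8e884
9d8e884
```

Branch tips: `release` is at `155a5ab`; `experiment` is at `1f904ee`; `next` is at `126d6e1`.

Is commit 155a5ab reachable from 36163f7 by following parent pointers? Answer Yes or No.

No

Ancestors of 36163f7: {1ad7c86, 36163f7, 3c0cbff, 9d8e884, cace568}.
155a5ab is not in that set, so it is not an ancestor of 36163f7.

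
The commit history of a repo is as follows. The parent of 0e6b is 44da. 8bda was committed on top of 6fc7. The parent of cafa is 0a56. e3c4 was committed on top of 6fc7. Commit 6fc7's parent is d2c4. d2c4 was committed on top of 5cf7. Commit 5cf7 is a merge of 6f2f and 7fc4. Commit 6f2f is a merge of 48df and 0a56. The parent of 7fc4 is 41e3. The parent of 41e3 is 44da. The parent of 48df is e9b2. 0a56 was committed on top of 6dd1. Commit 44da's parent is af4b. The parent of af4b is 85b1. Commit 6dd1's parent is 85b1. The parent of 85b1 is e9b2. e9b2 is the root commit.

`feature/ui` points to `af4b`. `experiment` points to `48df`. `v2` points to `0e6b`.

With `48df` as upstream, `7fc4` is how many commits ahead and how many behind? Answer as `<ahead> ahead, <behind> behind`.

Reachable from 7fc4: {41e3, 44da, 7fc4, 85b1, af4b, e9b2}.
Reachable from 48df: {48df, e9b2}.
Only in 7fc4's history (ahead): {41e3, 44da, 7fc4, 85b1, af4b} — 5.
Only in 48df's history (behind): {48df} — 1.

5 ahead, 1 behind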